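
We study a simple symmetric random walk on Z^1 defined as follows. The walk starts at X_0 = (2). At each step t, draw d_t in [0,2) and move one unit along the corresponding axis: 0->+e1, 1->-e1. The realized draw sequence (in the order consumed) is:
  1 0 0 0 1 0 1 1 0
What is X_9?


t=0: X=(2), d=1 → -e1, X_1=(1)
t=1: X=(1), d=0 → +e1, X_2=(2)
t=2: X=(2), d=0 → +e1, X_3=(3)
t=3: X=(3), d=0 → +e1, X_4=(4)
t=4: X=(4), d=1 → -e1, X_5=(3)
t=5: X=(3), d=0 → +e1, X_6=(4)
t=6: X=(4), d=1 → -e1, X_7=(3)
t=7: X=(3), d=1 → -e1, X_8=(2)
t=8: X=(2), d=0 → +e1, X_9=(3)

(3)


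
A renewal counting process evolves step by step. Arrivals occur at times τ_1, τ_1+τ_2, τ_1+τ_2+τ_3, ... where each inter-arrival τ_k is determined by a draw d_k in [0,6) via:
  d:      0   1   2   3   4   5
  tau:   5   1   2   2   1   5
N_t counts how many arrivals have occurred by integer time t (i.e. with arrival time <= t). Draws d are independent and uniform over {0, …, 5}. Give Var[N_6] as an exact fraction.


613556/531441

Inter-arrival values over d=0..5: [5, 1, 2, 2, 1, 5]
Each d has probability 1/6, so the pmf of τ is: f(1) = 1/3, f(2) = 1/3, f(5) = 1/3
Let p_n(j) = P(N_n = j), with p_0 = [1]. Condition on τ_1: p_n(0) = P(τ > n), and for j >= 1, p_n(j) = Σ_{k<=n} f(k)·p_{n−k}(j−1)
p_1 = [2/3, 1/3]  (j = 0..1)
p_2 = [1/3, 5/9, 1/9]  (j = 0..2)
p_3 = [1/3, 1/3, 8/27, 1/27]  (j = 0..3)
p_4 = [1/3, 2/9, 8/27, 11/81, 1/81]  (j = 0..4)
p_5 = [0, 5/9, 5/27, 16/81, 14/243, 1/243]  (j = 0..5)
p_6 = [0, 1/3, 10/27, 13/81, 1/9, 17/729, 1/729]  (j = 0..6)
E[N_6] = Σ j·p_6(j) = 1549/729;  E[N_6²] = Σ j²·p_6(j) = 4133/729
Var[N_6] = 4133/729 − (1549/729)² = 613556/531441


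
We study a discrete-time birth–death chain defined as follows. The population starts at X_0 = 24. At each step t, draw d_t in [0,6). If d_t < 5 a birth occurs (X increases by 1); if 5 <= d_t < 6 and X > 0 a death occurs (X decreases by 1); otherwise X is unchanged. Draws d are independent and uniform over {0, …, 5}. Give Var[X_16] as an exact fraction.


80/9

X can drop by at most 1 per step and X_0 = 24 > T = 16, so X_t >= 24 − t >= 8 > 0 for every t <= 16: the floor at 0 (the 'and X > 0' condition) never binds. Hence X_16 = X_0 + Σ_{t<16} Y_t with i.i.d. increments Y_t = y(d_t) ∈ {+1, −1, 0}.
Outcome values over d=0..5: [1, 1, 1, 1, 1, -1]
Σy = 4, Σy² = 6, M = 6
μ = 4/6 = 2/3,  σ² = 6/6 − (2/3)² = 5/9
Independent increments: Var[X_16] = 16·σ² = 16·(5/9) = 80/9


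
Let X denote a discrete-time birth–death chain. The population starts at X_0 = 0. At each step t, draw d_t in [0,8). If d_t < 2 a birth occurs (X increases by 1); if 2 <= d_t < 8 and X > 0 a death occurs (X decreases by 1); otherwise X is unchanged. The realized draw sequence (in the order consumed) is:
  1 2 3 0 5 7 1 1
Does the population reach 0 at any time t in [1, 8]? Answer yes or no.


t=0: X=0, d=1 → birth, X_1=1
t=1: X=1, d=2 → death, X_2=0
t=2: X=0, d=3 → hold, X_3=0
t=3: X=0, d=0 → birth, X_4=1
t=4: X=1, d=5 → death, X_5=0
t=5: X=0, d=7 → hold, X_6=0
t=6: X=0, d=1 → birth, X_7=1
t=7: X=1, d=1 → birth, X_8=2

yes


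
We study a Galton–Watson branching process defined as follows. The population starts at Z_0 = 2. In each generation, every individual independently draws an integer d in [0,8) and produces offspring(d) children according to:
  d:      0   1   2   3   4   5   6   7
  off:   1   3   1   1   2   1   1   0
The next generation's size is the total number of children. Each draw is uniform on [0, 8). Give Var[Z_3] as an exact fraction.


16775/2048

Outcome values over d=0..7: [1, 3, 1, 1, 2, 1, 1, 0]
Σy = 10, Σy² = 18, M = 8
μ = 10/8 = 5/4,  σ² = 18/8 − (5/4)² = 11/16
V_0 = 0, E_0 = 2
V_1 = 11/16·E_0 + (5/4)²·V_0 = 11/8;  E_1 = 5/2
V_2 = 11/16·E_1 + (5/4)²·V_1 = 495/128;  E_2 = 25/8
V_3 = 11/16·E_2 + (5/4)²·V_2 = 16775/2048;  E_3 = 125/32


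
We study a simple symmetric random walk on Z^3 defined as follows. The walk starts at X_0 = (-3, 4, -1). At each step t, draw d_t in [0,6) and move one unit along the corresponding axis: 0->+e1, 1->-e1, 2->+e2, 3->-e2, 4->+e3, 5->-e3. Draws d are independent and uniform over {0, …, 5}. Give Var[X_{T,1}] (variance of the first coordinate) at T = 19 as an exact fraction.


19/3

Outcome values over d=0..5: [1, -1, 0, 0, 0, 0]
Σy = 0, Σy² = 2, M = 6
μ = 0/6 = 0,  σ² = 2/6 − (0)² = 1/3
Independent increments: Var[X_19] = 19·σ² = 19·(1/3) = 19/3


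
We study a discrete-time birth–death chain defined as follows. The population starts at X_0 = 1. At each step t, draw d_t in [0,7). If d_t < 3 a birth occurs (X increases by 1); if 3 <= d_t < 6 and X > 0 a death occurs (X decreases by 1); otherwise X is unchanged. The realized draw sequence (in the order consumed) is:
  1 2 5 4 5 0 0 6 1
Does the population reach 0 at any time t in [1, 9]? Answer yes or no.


yes

t=0: X=1, d=1 → birth, X_1=2
t=1: X=2, d=2 → birth, X_2=3
t=2: X=3, d=5 → death, X_3=2
t=3: X=2, d=4 → death, X_4=1
t=4: X=1, d=5 → death, X_5=0
t=5: X=0, d=0 → birth, X_6=1
t=6: X=1, d=0 → birth, X_7=2
t=7: X=2, d=6 → hold, X_8=2
t=8: X=2, d=1 → birth, X_9=3


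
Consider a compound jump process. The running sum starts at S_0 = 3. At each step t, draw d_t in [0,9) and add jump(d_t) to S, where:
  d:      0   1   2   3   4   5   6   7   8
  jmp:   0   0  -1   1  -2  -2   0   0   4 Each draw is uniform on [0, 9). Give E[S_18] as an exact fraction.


3

Outcome values over d=0..8: [0, 0, -1, 1, -2, -2, 0, 0, 4]
Σy = 0, Σy² = 26, M = 9
μ = 0/9 = 0,  σ² = 26/9 − (0)² = 26/9
E[S_18] = 3 + 18·(0) = 3


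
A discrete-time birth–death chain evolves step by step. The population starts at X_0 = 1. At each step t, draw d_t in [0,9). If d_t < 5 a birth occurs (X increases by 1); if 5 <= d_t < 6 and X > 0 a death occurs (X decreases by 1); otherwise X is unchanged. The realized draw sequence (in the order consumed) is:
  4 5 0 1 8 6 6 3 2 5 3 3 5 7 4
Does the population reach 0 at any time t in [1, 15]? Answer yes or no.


no

t=0: X=1, d=4 → birth, X_1=2
t=1: X=2, d=5 → death, X_2=1
t=2: X=1, d=0 → birth, X_3=2
t=3: X=2, d=1 → birth, X_4=3
t=4: X=3, d=8 → hold, X_5=3
t=5: X=3, d=6 → hold, X_6=3
t=6: X=3, d=6 → hold, X_7=3
t=7: X=3, d=3 → birth, X_8=4
t=8: X=4, d=2 → birth, X_9=5
t=9: X=5, d=5 → death, X_10=4
t=10: X=4, d=3 → birth, X_11=5
t=11: X=5, d=3 → birth, X_12=6
t=12: X=6, d=5 → death, X_13=5
t=13: X=5, d=7 → hold, X_14=5
t=14: X=5, d=4 → birth, X_15=6


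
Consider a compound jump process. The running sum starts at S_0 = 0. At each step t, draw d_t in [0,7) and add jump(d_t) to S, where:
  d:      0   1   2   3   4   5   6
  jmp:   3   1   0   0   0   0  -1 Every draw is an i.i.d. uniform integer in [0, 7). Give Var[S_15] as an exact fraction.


1020/49

Outcome values over d=0..6: [3, 1, 0, 0, 0, 0, -1]
Σy = 3, Σy² = 11, M = 7
μ = 3/7 = 3/7,  σ² = 11/7 − (3/7)² = 68/49
Independent increments: Var[S_15] = 15·σ² = 15·(68/49) = 1020/49


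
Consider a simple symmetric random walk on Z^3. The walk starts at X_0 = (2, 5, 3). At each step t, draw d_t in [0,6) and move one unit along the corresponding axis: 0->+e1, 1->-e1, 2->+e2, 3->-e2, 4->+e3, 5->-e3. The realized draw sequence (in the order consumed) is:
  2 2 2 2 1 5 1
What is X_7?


t=0: X=(2, 5, 3), d=2 → +e2, X_1=(2, 6, 3)
t=1: X=(2, 6, 3), d=2 → +e2, X_2=(2, 7, 3)
t=2: X=(2, 7, 3), d=2 → +e2, X_3=(2, 8, 3)
t=3: X=(2, 8, 3), d=2 → +e2, X_4=(2, 9, 3)
t=4: X=(2, 9, 3), d=1 → -e1, X_5=(1, 9, 3)
t=5: X=(1, 9, 3), d=5 → -e3, X_6=(1, 9, 2)
t=6: X=(1, 9, 2), d=1 → -e1, X_7=(0, 9, 2)

(0, 9, 2)


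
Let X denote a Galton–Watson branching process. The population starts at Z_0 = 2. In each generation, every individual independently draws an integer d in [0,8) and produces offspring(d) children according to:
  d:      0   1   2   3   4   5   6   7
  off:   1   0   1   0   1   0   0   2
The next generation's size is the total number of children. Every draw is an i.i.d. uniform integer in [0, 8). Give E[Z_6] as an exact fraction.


Outcome values over d=0..7: [1, 0, 1, 0, 1, 0, 0, 2]
Σy = 5, Σy² = 7, M = 8
μ = 5/8 = 5/8,  σ² = 7/8 − (5/8)² = 31/64
E[Z_0] = 2
E[Z_1] = 5/8·E[Z_0] = 5/4
E[Z_2] = 5/8·E[Z_1] = 25/32
E[Z_3] = 5/8·E[Z_2] = 125/256
E[Z_4] = 5/8·E[Z_3] = 625/2048
E[Z_5] = 5/8·E[Z_4] = 3125/16384
E[Z_6] = 5/8·E[Z_5] = 15625/131072

15625/131072


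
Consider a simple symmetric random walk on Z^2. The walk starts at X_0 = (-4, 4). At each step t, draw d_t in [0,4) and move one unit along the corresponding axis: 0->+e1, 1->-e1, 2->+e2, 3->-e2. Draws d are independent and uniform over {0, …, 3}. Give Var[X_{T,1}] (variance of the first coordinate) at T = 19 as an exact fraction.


19/2

Outcome values over d=0..3: [1, -1, 0, 0]
Σy = 0, Σy² = 2, M = 4
μ = 0/4 = 0,  σ² = 2/4 − (0)² = 1/2
Independent increments: Var[X_19] = 19·σ² = 19·(1/2) = 19/2


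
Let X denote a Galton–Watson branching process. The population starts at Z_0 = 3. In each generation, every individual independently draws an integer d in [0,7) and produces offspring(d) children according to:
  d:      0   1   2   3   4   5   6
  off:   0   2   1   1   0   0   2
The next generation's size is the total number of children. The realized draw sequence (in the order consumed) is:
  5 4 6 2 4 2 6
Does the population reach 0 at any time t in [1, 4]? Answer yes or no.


no

gen 0: Z_0=3, draws=[5, 4, 6], offspring=[0, 0, 2], Z_1=2
gen 1: Z_1=2, draws=[2, 4], offspring=[1, 0], Z_2=1
gen 2: Z_2=1, draws=[2], offspring=[1], Z_3=1
gen 3: Z_3=1, draws=[6], offspring=[2], Z_4=2


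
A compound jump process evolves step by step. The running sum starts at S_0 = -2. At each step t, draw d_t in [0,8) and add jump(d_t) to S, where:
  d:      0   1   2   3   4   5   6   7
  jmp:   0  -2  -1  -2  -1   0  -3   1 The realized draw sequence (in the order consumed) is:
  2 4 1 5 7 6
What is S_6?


t=0: S=-2, d=2, jump=-1, S_1=-3
t=1: S=-3, d=4, jump=-1, S_2=-4
t=2: S=-4, d=1, jump=-2, S_3=-6
t=3: S=-6, d=5, jump=0, S_4=-6
t=4: S=-6, d=7, jump=1, S_5=-5
t=5: S=-5, d=6, jump=-3, S_6=-8

-8


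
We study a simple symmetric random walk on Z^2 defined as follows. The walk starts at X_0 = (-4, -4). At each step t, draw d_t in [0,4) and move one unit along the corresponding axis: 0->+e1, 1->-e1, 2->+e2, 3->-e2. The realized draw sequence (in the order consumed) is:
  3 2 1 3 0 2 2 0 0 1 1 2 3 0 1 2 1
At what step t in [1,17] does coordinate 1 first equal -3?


8

t=0: X=(-4, -4), d=3 → -e2, X_1=(-4, -5)
t=1: X=(-4, -5), d=2 → +e2, X_2=(-4, -4)
t=2: X=(-4, -4), d=1 → -e1, X_3=(-5, -4)
t=3: X=(-5, -4), d=3 → -e2, X_4=(-5, -5)
t=4: X=(-5, -5), d=0 → +e1, X_5=(-4, -5)
t=5: X=(-4, -5), d=2 → +e2, X_6=(-4, -4)
t=6: X=(-4, -4), d=2 → +e2, X_7=(-4, -3)
t=7: X=(-4, -3), d=0 → +e1, X_8=(-3, -3)
t=8: X=(-3, -3), d=0 → +e1, X_9=(-2, -3)
t=9: X=(-2, -3), d=1 → -e1, X_10=(-3, -3)
t=10: X=(-3, -3), d=1 → -e1, X_11=(-4, -3)
t=11: X=(-4, -3), d=2 → +e2, X_12=(-4, -2)
t=12: X=(-4, -2), d=3 → -e2, X_13=(-4, -3)
t=13: X=(-4, -3), d=0 → +e1, X_14=(-3, -3)
t=14: X=(-3, -3), d=1 → -e1, X_15=(-4, -3)
t=15: X=(-4, -3), d=2 → +e2, X_16=(-4, -2)
t=16: X=(-4, -2), d=1 → -e1, X_17=(-5, -2)


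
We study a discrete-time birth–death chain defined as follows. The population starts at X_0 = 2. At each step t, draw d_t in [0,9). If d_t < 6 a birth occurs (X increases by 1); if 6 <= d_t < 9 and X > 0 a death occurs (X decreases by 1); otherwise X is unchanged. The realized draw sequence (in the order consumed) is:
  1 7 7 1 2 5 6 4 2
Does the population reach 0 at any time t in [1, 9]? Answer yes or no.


no

t=0: X=2, d=1 → birth, X_1=3
t=1: X=3, d=7 → death, X_2=2
t=2: X=2, d=7 → death, X_3=1
t=3: X=1, d=1 → birth, X_4=2
t=4: X=2, d=2 → birth, X_5=3
t=5: X=3, d=5 → birth, X_6=4
t=6: X=4, d=6 → death, X_7=3
t=7: X=3, d=4 → birth, X_8=4
t=8: X=4, d=2 → birth, X_9=5


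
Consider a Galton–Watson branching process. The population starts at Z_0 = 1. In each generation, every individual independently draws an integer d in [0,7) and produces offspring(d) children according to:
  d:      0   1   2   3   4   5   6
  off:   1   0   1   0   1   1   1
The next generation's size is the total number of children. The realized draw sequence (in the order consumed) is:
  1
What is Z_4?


gen 0: Z_0=1, draws=[1], offspring=[0], Z_1=0
gen 1: Z_1=0, draws=[], offspring=[], Z_2=0
gen 2: Z_2=0, draws=[], offspring=[], Z_3=0
gen 3: Z_3=0, draws=[], offspring=[], Z_4=0

0


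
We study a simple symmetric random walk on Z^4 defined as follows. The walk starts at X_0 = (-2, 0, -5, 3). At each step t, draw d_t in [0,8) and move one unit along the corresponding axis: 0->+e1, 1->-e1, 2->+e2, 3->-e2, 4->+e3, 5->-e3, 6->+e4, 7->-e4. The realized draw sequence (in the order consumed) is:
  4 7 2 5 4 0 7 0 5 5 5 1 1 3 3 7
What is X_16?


(-2, -1, -7, 0)

t=0: X=(-2, 0, -5, 3), d=4 → +e3, X_1=(-2, 0, -4, 3)
t=1: X=(-2, 0, -4, 3), d=7 → -e4, X_2=(-2, 0, -4, 2)
t=2: X=(-2, 0, -4, 2), d=2 → +e2, X_3=(-2, 1, -4, 2)
t=3: X=(-2, 1, -4, 2), d=5 → -e3, X_4=(-2, 1, -5, 2)
t=4: X=(-2, 1, -5, 2), d=4 → +e3, X_5=(-2, 1, -4, 2)
t=5: X=(-2, 1, -4, 2), d=0 → +e1, X_6=(-1, 1, -4, 2)
t=6: X=(-1, 1, -4, 2), d=7 → -e4, X_7=(-1, 1, -4, 1)
t=7: X=(-1, 1, -4, 1), d=0 → +e1, X_8=(0, 1, -4, 1)
t=8: X=(0, 1, -4, 1), d=5 → -e3, X_9=(0, 1, -5, 1)
t=9: X=(0, 1, -5, 1), d=5 → -e3, X_10=(0, 1, -6, 1)
t=10: X=(0, 1, -6, 1), d=5 → -e3, X_11=(0, 1, -7, 1)
t=11: X=(0, 1, -7, 1), d=1 → -e1, X_12=(-1, 1, -7, 1)
t=12: X=(-1, 1, -7, 1), d=1 → -e1, X_13=(-2, 1, -7, 1)
t=13: X=(-2, 1, -7, 1), d=3 → -e2, X_14=(-2, 0, -7, 1)
t=14: X=(-2, 0, -7, 1), d=3 → -e2, X_15=(-2, -1, -7, 1)
t=15: X=(-2, -1, -7, 1), d=7 → -e4, X_16=(-2, -1, -7, 0)


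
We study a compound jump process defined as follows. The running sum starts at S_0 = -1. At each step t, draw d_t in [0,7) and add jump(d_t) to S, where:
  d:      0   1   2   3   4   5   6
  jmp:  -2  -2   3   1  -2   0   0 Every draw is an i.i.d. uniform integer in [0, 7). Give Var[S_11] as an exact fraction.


Outcome values over d=0..6: [-2, -2, 3, 1, -2, 0, 0]
Σy = -2, Σy² = 22, M = 7
μ = -2/7 = -2/7,  σ² = 22/7 − (-2/7)² = 150/49
Independent increments: Var[S_11] = 11·σ² = 11·(150/49) = 1650/49

1650/49


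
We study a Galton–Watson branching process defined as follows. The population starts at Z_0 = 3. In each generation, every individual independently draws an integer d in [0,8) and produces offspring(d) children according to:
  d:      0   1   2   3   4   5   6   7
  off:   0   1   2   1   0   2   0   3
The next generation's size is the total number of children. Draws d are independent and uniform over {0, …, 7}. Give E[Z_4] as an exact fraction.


19683/4096

Outcome values over d=0..7: [0, 1, 2, 1, 0, 2, 0, 3]
Σy = 9, Σy² = 19, M = 8
μ = 9/8 = 9/8,  σ² = 19/8 − (9/8)² = 71/64
E[Z_0] = 3
E[Z_1] = 9/8·E[Z_0] = 27/8
E[Z_2] = 9/8·E[Z_1] = 243/64
E[Z_3] = 9/8·E[Z_2] = 2187/512
E[Z_4] = 9/8·E[Z_3] = 19683/4096


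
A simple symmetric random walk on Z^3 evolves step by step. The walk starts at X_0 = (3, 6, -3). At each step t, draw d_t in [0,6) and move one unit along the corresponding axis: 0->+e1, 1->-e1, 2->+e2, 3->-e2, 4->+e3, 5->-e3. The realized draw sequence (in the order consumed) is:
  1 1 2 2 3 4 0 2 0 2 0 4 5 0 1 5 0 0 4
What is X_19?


t=0: X=(3, 6, -3), d=1 → -e1, X_1=(2, 6, -3)
t=1: X=(2, 6, -3), d=1 → -e1, X_2=(1, 6, -3)
t=2: X=(1, 6, -3), d=2 → +e2, X_3=(1, 7, -3)
t=3: X=(1, 7, -3), d=2 → +e2, X_4=(1, 8, -3)
t=4: X=(1, 8, -3), d=3 → -e2, X_5=(1, 7, -3)
t=5: X=(1, 7, -3), d=4 → +e3, X_6=(1, 7, -2)
t=6: X=(1, 7, -2), d=0 → +e1, X_7=(2, 7, -2)
t=7: X=(2, 7, -2), d=2 → +e2, X_8=(2, 8, -2)
t=8: X=(2, 8, -2), d=0 → +e1, X_9=(3, 8, -2)
t=9: X=(3, 8, -2), d=2 → +e2, X_10=(3, 9, -2)
t=10: X=(3, 9, -2), d=0 → +e1, X_11=(4, 9, -2)
t=11: X=(4, 9, -2), d=4 → +e3, X_12=(4, 9, -1)
t=12: X=(4, 9, -1), d=5 → -e3, X_13=(4, 9, -2)
t=13: X=(4, 9, -2), d=0 → +e1, X_14=(5, 9, -2)
t=14: X=(5, 9, -2), d=1 → -e1, X_15=(4, 9, -2)
t=15: X=(4, 9, -2), d=5 → -e3, X_16=(4, 9, -3)
t=16: X=(4, 9, -3), d=0 → +e1, X_17=(5, 9, -3)
t=17: X=(5, 9, -3), d=0 → +e1, X_18=(6, 9, -3)
t=18: X=(6, 9, -3), d=4 → +e3, X_19=(6, 9, -2)

(6, 9, -2)


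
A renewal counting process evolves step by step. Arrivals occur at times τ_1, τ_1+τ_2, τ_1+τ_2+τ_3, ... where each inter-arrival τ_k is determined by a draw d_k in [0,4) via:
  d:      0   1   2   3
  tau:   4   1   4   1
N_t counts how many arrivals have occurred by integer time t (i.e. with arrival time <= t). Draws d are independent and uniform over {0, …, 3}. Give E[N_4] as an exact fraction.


Inter-arrival values over d=0..3: [4, 1, 4, 1]
Each d has probability 1/4, so the pmf of τ is: f(1) = 1/2, f(4) = 1/2
Renewal equation for m(n) = E[N_n]: condition on τ_1 = k (if k <= n, one arrival plus a fresh copy on the remaining n−k steps): m(n) = F(n) + Σ_{k<=n} f(k)·m(n−k), where F(n) = P(τ <= n) and m(0) = 0
m(1) = F(1) = 1/2
m(2) = F(2) + f(1)·m(1) = 1/2 + 1/2·1/2 = 3/4
m(3) = F(3) + f(1)·m(2) = 1/2 + 1/2·3/4 = 7/8
m(4) = F(4) + f(1)·m(3) = 1 + 1/2·7/8 = 23/16
E[N_4] = m(4) = 23/16

23/16


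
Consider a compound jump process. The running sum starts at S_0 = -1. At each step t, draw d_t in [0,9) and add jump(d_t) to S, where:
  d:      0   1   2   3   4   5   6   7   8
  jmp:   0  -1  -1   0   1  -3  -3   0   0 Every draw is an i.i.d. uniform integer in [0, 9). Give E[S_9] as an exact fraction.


Outcome values over d=0..8: [0, -1, -1, 0, 1, -3, -3, 0, 0]
Σy = -7, Σy² = 21, M = 9
μ = -7/9 = -7/9,  σ² = 21/9 − (-7/9)² = 140/81
E[S_9] = -1 + 9·(-7/9) = -8

-8


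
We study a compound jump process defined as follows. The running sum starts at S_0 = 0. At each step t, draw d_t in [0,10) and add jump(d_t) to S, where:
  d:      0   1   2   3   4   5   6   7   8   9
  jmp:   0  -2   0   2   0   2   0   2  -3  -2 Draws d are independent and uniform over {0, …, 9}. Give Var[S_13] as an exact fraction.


3757/100

Outcome values over d=0..9: [0, -2, 0, 2, 0, 2, 0, 2, -3, -2]
Σy = -1, Σy² = 29, M = 10
μ = -1/10 = -1/10,  σ² = 29/10 − (-1/10)² = 289/100
Independent increments: Var[S_13] = 13·σ² = 13·(289/100) = 3757/100


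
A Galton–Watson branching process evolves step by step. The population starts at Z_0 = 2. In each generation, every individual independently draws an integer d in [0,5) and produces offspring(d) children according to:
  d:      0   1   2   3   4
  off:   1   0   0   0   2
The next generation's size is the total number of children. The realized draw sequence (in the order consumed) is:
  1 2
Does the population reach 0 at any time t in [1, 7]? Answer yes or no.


yes

gen 0: Z_0=2, draws=[1, 2], offspring=[0, 0], Z_1=0
gen 1: Z_1=0, draws=[], offspring=[], Z_2=0
gen 2: Z_2=0, draws=[], offspring=[], Z_3=0
gen 3: Z_3=0, draws=[], offspring=[], Z_4=0
gen 4: Z_4=0, draws=[], offspring=[], Z_5=0
gen 5: Z_5=0, draws=[], offspring=[], Z_6=0
gen 6: Z_6=0, draws=[], offspring=[], Z_7=0


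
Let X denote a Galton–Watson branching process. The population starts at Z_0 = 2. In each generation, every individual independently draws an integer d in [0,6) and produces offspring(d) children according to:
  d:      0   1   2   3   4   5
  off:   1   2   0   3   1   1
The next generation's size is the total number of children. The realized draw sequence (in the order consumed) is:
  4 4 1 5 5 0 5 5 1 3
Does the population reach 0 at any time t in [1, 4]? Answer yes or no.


gen 0: Z_0=2, draws=[4, 4], offspring=[1, 1], Z_1=2
gen 1: Z_1=2, draws=[1, 5], offspring=[2, 1], Z_2=3
gen 2: Z_2=3, draws=[5, 0, 5], offspring=[1, 1, 1], Z_3=3
gen 3: Z_3=3, draws=[5, 1, 3], offspring=[1, 2, 3], Z_4=6

no


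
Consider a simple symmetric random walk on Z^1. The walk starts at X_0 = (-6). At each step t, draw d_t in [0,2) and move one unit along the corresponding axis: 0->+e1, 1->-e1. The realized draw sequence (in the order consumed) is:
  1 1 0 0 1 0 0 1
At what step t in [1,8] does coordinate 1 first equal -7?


1

t=0: X=(-6), d=1 → -e1, X_1=(-7)
t=1: X=(-7), d=1 → -e1, X_2=(-8)
t=2: X=(-8), d=0 → +e1, X_3=(-7)
t=3: X=(-7), d=0 → +e1, X_4=(-6)
t=4: X=(-6), d=1 → -e1, X_5=(-7)
t=5: X=(-7), d=0 → +e1, X_6=(-6)
t=6: X=(-6), d=0 → +e1, X_7=(-5)
t=7: X=(-5), d=1 → -e1, X_8=(-6)


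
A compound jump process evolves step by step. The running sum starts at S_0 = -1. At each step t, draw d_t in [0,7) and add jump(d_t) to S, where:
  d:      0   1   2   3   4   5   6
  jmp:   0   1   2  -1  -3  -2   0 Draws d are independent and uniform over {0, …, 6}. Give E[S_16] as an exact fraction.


-55/7

Outcome values over d=0..6: [0, 1, 2, -1, -3, -2, 0]
Σy = -3, Σy² = 19, M = 7
μ = -3/7 = -3/7,  σ² = 19/7 − (-3/7)² = 124/49
E[S_16] = -1 + 16·(-3/7) = -55/7


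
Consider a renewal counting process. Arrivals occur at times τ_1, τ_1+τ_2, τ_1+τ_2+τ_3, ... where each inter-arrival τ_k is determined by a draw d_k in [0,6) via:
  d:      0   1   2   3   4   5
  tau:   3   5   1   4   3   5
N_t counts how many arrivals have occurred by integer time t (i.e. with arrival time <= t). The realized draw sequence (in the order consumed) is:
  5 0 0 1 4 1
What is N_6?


draw d_1=5: τ_1=5, arrival time A_1=5
draw d_2=0: τ_2=3, arrival time A_2=8
draw d_3=0: τ_3=3, arrival time A_3=11
draw d_4=1: τ_4=5, arrival time A_4=16
draw d_5=4: τ_5=3, arrival time A_5=19
draw d_6=1: τ_6=5, arrival time A_6=24
N_t over t=0..6: 0:0 1:0 2:0 3:0 4:0 5:1 6:1

1


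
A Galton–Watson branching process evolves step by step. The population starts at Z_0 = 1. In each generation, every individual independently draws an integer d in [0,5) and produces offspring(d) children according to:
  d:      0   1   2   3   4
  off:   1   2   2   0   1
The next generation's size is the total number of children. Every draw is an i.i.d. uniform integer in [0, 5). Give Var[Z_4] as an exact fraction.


2029104/390625

Outcome values over d=0..4: [1, 2, 2, 0, 1]
Σy = 6, Σy² = 10, M = 5
μ = 6/5 = 6/5,  σ² = 10/5 − (6/5)² = 14/25
V_0 = 0, E_0 = 1
V_1 = 14/25·E_0 + (6/5)²·V_0 = 14/25;  E_1 = 6/5
V_2 = 14/25·E_1 + (6/5)²·V_1 = 924/625;  E_2 = 36/25
V_3 = 14/25·E_2 + (6/5)²·V_2 = 45864/15625;  E_3 = 216/125
V_4 = 14/25·E_3 + (6/5)²·V_3 = 2029104/390625;  E_4 = 1296/625


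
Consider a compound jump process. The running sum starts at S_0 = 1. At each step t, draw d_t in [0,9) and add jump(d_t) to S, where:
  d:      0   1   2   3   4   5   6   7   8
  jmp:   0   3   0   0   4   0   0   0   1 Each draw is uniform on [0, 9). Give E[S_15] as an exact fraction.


Outcome values over d=0..8: [0, 3, 0, 0, 4, 0, 0, 0, 1]
Σy = 8, Σy² = 26, M = 9
μ = 8/9 = 8/9,  σ² = 26/9 − (8/9)² = 170/81
E[S_15] = 1 + 15·(8/9) = 43/3

43/3


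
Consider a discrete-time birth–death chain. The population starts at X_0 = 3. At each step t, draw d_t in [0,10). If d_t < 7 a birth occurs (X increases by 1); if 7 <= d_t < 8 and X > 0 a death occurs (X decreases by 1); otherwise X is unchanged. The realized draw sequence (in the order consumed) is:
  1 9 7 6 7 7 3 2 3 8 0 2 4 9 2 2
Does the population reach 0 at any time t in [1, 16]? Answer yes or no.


t=0: X=3, d=1 → birth, X_1=4
t=1: X=4, d=9 → hold, X_2=4
t=2: X=4, d=7 → death, X_3=3
t=3: X=3, d=6 → birth, X_4=4
t=4: X=4, d=7 → death, X_5=3
t=5: X=3, d=7 → death, X_6=2
t=6: X=2, d=3 → birth, X_7=3
t=7: X=3, d=2 → birth, X_8=4
t=8: X=4, d=3 → birth, X_9=5
t=9: X=5, d=8 → hold, X_10=5
t=10: X=5, d=0 → birth, X_11=6
t=11: X=6, d=2 → birth, X_12=7
t=12: X=7, d=4 → birth, X_13=8
t=13: X=8, d=9 → hold, X_14=8
t=14: X=8, d=2 → birth, X_15=9
t=15: X=9, d=2 → birth, X_16=10

no


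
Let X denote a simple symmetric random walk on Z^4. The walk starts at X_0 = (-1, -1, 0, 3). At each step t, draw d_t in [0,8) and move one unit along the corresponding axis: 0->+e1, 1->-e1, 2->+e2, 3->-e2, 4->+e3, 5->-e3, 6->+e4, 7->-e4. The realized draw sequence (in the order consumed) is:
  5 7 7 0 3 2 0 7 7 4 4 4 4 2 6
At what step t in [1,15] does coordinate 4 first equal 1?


t=0: X=(-1, -1, 0, 3), d=5 → -e3, X_1=(-1, -1, -1, 3)
t=1: X=(-1, -1, -1, 3), d=7 → -e4, X_2=(-1, -1, -1, 2)
t=2: X=(-1, -1, -1, 2), d=7 → -e4, X_3=(-1, -1, -1, 1)
t=3: X=(-1, -1, -1, 1), d=0 → +e1, X_4=(0, -1, -1, 1)
t=4: X=(0, -1, -1, 1), d=3 → -e2, X_5=(0, -2, -1, 1)
t=5: X=(0, -2, -1, 1), d=2 → +e2, X_6=(0, -1, -1, 1)
t=6: X=(0, -1, -1, 1), d=0 → +e1, X_7=(1, -1, -1, 1)
t=7: X=(1, -1, -1, 1), d=7 → -e4, X_8=(1, -1, -1, 0)
t=8: X=(1, -1, -1, 0), d=7 → -e4, X_9=(1, -1, -1, -1)
t=9: X=(1, -1, -1, -1), d=4 → +e3, X_10=(1, -1, 0, -1)
t=10: X=(1, -1, 0, -1), d=4 → +e3, X_11=(1, -1, 1, -1)
t=11: X=(1, -1, 1, -1), d=4 → +e3, X_12=(1, -1, 2, -1)
t=12: X=(1, -1, 2, -1), d=4 → +e3, X_13=(1, -1, 3, -1)
t=13: X=(1, -1, 3, -1), d=2 → +e2, X_14=(1, 0, 3, -1)
t=14: X=(1, 0, 3, -1), d=6 → +e4, X_15=(1, 0, 3, 0)

3


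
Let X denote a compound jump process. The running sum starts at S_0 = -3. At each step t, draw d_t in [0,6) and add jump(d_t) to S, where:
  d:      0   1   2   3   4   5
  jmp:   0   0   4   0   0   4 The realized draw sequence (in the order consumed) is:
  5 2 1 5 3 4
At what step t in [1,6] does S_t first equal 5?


t=0: S=-3, d=5, jump=4, S_1=1
t=1: S=1, d=2, jump=4, S_2=5
t=2: S=5, d=1, jump=0, S_3=5
t=3: S=5, d=5, jump=4, S_4=9
t=4: S=9, d=3, jump=0, S_5=9
t=5: S=9, d=4, jump=0, S_6=9

2


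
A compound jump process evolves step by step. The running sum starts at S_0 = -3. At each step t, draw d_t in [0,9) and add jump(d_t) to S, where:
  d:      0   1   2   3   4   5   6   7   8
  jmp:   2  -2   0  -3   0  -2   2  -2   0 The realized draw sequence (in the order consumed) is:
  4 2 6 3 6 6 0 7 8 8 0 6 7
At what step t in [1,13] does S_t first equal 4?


t=0: S=-3, d=4, jump=0, S_1=-3
t=1: S=-3, d=2, jump=0, S_2=-3
t=2: S=-3, d=6, jump=2, S_3=-1
t=3: S=-1, d=3, jump=-3, S_4=-4
t=4: S=-4, d=6, jump=2, S_5=-2
t=5: S=-2, d=6, jump=2, S_6=0
t=6: S=0, d=0, jump=2, S_7=2
t=7: S=2, d=7, jump=-2, S_8=0
t=8: S=0, d=8, jump=0, S_9=0
t=9: S=0, d=8, jump=0, S_10=0
t=10: S=0, d=0, jump=2, S_11=2
t=11: S=2, d=6, jump=2, S_12=4
t=12: S=4, d=7, jump=-2, S_13=2

12


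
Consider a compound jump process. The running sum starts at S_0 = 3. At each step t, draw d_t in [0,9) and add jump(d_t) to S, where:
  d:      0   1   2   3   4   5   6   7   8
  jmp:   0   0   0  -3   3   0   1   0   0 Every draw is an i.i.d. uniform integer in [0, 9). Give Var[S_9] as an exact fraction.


Outcome values over d=0..8: [0, 0, 0, -3, 3, 0, 1, 0, 0]
Σy = 1, Σy² = 19, M = 9
μ = 1/9 = 1/9,  σ² = 19/9 − (1/9)² = 170/81
Independent increments: Var[S_9] = 9·σ² = 9·(170/81) = 170/9

170/9


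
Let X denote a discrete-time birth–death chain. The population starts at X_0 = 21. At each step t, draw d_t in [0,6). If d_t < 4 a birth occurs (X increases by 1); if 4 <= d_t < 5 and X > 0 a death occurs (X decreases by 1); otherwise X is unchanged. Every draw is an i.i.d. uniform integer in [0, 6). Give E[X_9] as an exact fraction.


51/2

X can drop by at most 1 per step and X_0 = 21 > T = 9, so X_t >= 21 − t >= 12 > 0 for every t <= 9: the floor at 0 (the 'and X > 0' condition) never binds. Hence X_9 = X_0 + Σ_{t<9} Y_t with i.i.d. increments Y_t = y(d_t) ∈ {+1, −1, 0}.
Outcome values over d=0..5: [1, 1, 1, 1, -1, 0]
Σy = 3, Σy² = 5, M = 6
μ = 3/6 = 1/2,  σ² = 5/6 − (1/2)² = 7/12
E[X_9] = 21 + 9·(1/2) = 51/2


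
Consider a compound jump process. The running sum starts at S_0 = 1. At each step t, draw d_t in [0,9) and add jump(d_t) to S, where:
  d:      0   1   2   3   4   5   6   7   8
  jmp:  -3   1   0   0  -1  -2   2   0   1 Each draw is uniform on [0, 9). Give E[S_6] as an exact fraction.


Outcome values over d=0..8: [-3, 1, 0, 0, -1, -2, 2, 0, 1]
Σy = -2, Σy² = 20, M = 9
μ = -2/9 = -2/9,  σ² = 20/9 − (-2/9)² = 176/81
E[S_6] = 1 + 6·(-2/9) = -1/3

-1/3


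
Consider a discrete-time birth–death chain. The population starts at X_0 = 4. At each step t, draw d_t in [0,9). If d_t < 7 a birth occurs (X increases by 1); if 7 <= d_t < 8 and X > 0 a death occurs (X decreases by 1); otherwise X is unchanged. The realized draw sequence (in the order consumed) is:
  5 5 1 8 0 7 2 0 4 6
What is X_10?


t=0: X=4, d=5 → birth, X_1=5
t=1: X=5, d=5 → birth, X_2=6
t=2: X=6, d=1 → birth, X_3=7
t=3: X=7, d=8 → hold, X_4=7
t=4: X=7, d=0 → birth, X_5=8
t=5: X=8, d=7 → death, X_6=7
t=6: X=7, d=2 → birth, X_7=8
t=7: X=8, d=0 → birth, X_8=9
t=8: X=9, d=4 → birth, X_9=10
t=9: X=10, d=6 → birth, X_10=11

11


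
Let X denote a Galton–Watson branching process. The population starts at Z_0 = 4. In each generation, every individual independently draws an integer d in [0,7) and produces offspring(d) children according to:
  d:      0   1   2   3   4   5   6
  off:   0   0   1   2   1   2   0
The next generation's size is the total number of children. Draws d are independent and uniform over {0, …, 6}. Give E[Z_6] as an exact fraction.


Outcome values over d=0..6: [0, 0, 1, 2, 1, 2, 0]
Σy = 6, Σy² = 10, M = 7
μ = 6/7 = 6/7,  σ² = 10/7 − (6/7)² = 34/49
E[Z_0] = 4
E[Z_1] = 6/7·E[Z_0] = 24/7
E[Z_2] = 6/7·E[Z_1] = 144/49
E[Z_3] = 6/7·E[Z_2] = 864/343
E[Z_4] = 6/7·E[Z_3] = 5184/2401
E[Z_5] = 6/7·E[Z_4] = 31104/16807
E[Z_6] = 6/7·E[Z_5] = 186624/117649

186624/117649


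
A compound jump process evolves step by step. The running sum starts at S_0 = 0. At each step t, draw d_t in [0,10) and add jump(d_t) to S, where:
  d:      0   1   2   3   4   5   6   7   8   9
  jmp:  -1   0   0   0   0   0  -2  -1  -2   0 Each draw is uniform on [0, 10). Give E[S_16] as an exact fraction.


Outcome values over d=0..9: [-1, 0, 0, 0, 0, 0, -2, -1, -2, 0]
Σy = -6, Σy² = 10, M = 10
μ = -6/10 = -3/5,  σ² = 10/10 − (-3/5)² = 16/25
E[S_16] = 0 + 16·(-3/5) = -48/5

-48/5


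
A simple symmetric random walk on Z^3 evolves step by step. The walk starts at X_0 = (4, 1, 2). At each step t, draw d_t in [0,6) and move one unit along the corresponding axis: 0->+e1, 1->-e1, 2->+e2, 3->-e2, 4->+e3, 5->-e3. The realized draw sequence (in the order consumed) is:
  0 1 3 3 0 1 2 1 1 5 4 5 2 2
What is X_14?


t=0: X=(4, 1, 2), d=0 → +e1, X_1=(5, 1, 2)
t=1: X=(5, 1, 2), d=1 → -e1, X_2=(4, 1, 2)
t=2: X=(4, 1, 2), d=3 → -e2, X_3=(4, 0, 2)
t=3: X=(4, 0, 2), d=3 → -e2, X_4=(4, -1, 2)
t=4: X=(4, -1, 2), d=0 → +e1, X_5=(5, -1, 2)
t=5: X=(5, -1, 2), d=1 → -e1, X_6=(4, -1, 2)
t=6: X=(4, -1, 2), d=2 → +e2, X_7=(4, 0, 2)
t=7: X=(4, 0, 2), d=1 → -e1, X_8=(3, 0, 2)
t=8: X=(3, 0, 2), d=1 → -e1, X_9=(2, 0, 2)
t=9: X=(2, 0, 2), d=5 → -e3, X_10=(2, 0, 1)
t=10: X=(2, 0, 1), d=4 → +e3, X_11=(2, 0, 2)
t=11: X=(2, 0, 2), d=5 → -e3, X_12=(2, 0, 1)
t=12: X=(2, 0, 1), d=2 → +e2, X_13=(2, 1, 1)
t=13: X=(2, 1, 1), d=2 → +e2, X_14=(2, 2, 1)

(2, 2, 1)


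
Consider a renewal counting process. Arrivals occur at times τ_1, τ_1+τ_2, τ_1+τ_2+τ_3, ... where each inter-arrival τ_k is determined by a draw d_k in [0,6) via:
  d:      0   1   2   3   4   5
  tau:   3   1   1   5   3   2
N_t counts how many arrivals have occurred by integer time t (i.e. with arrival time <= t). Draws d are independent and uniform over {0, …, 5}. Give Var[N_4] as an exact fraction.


85019/104976

Inter-arrival values over d=0..5: [3, 1, 1, 5, 3, 2]
Each d has probability 1/6, so the pmf of τ is: f(1) = 1/3, f(2) = 1/6, f(3) = 1/3, f(5) = 1/6
Let p_n(j) = P(N_n = j), with p_0 = [1]. Condition on τ_1: p_n(0) = P(τ > n), and for j >= 1, p_n(j) = Σ_{k<=n} f(k)·p_{n−k}(j−1)
p_1 = [2/3, 1/3]  (j = 0..1)
p_2 = [1/2, 7/18, 1/9]  (j = 0..2)
p_3 = [1/6, 11/18, 5/27, 1/27]  (j = 0..3)
p_4 = [1/6, 13/36, 41/108, 13/162, 1/81]  (j = 0..4)
E[N_4] = Σ j·p_4(j) = 457/324;  E[N_4²] = Σ j²·p_4(j) = 907/324
Var[N_4] = 907/324 − (457/324)² = 85019/104976


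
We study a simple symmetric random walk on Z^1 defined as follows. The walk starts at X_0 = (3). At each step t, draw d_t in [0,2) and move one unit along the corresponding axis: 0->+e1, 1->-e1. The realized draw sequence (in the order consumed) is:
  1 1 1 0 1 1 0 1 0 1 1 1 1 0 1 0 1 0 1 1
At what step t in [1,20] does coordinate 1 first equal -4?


13

t=0: X=(3), d=1 → -e1, X_1=(2)
t=1: X=(2), d=1 → -e1, X_2=(1)
t=2: X=(1), d=1 → -e1, X_3=(0)
t=3: X=(0), d=0 → +e1, X_4=(1)
t=4: X=(1), d=1 → -e1, X_5=(0)
t=5: X=(0), d=1 → -e1, X_6=(-1)
t=6: X=(-1), d=0 → +e1, X_7=(0)
t=7: X=(0), d=1 → -e1, X_8=(-1)
t=8: X=(-1), d=0 → +e1, X_9=(0)
t=9: X=(0), d=1 → -e1, X_10=(-1)
t=10: X=(-1), d=1 → -e1, X_11=(-2)
t=11: X=(-2), d=1 → -e1, X_12=(-3)
t=12: X=(-3), d=1 → -e1, X_13=(-4)
t=13: X=(-4), d=0 → +e1, X_14=(-3)
t=14: X=(-3), d=1 → -e1, X_15=(-4)
t=15: X=(-4), d=0 → +e1, X_16=(-3)
t=16: X=(-3), d=1 → -e1, X_17=(-4)
t=17: X=(-4), d=0 → +e1, X_18=(-3)
t=18: X=(-3), d=1 → -e1, X_19=(-4)
t=19: X=(-4), d=1 → -e1, X_20=(-5)


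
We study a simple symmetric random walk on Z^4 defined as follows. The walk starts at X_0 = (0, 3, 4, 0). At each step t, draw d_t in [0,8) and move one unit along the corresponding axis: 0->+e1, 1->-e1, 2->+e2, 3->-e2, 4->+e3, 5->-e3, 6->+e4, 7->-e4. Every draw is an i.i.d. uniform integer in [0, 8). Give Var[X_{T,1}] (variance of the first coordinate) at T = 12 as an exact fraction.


3

Outcome values over d=0..7: [1, -1, 0, 0, 0, 0, 0, 0]
Σy = 0, Σy² = 2, M = 8
μ = 0/8 = 0,  σ² = 2/8 − (0)² = 1/4
Independent increments: Var[X_12] = 12·σ² = 12·(1/4) = 3


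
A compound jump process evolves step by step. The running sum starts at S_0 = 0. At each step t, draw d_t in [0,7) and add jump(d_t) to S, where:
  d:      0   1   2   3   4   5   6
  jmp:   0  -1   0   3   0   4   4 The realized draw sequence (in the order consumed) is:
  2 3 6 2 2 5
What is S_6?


11

t=0: S=0, d=2, jump=0, S_1=0
t=1: S=0, d=3, jump=3, S_2=3
t=2: S=3, d=6, jump=4, S_3=7
t=3: S=7, d=2, jump=0, S_4=7
t=4: S=7, d=2, jump=0, S_5=7
t=5: S=7, d=5, jump=4, S_6=11


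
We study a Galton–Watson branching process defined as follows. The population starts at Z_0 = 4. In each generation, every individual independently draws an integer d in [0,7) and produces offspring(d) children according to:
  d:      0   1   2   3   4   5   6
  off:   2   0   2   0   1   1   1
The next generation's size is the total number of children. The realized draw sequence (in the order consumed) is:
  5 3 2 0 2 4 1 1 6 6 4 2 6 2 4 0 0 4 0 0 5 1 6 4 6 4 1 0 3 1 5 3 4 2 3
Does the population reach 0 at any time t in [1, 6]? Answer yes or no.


gen 0: Z_0=4, draws=[5, 3, 2, 0], offspring=[1, 0, 2, 2], Z_1=5
gen 1: Z_1=5, draws=[2, 4, 1, 1, 6], offspring=[2, 1, 0, 0, 1], Z_2=4
gen 2: Z_2=4, draws=[6, 4, 2, 6], offspring=[1, 1, 2, 1], Z_3=5
gen 3: Z_3=5, draws=[2, 4, 0, 0, 4], offspring=[2, 1, 2, 2, 1], Z_4=8
gen 4: Z_4=8, draws=[0, 0, 5, 1, 6, 4, 6, 4], offspring=[2, 2, 1, 0, 1, 1, 1, 1], Z_5=9
gen 5: Z_5=9, draws=[1, 0, 3, 1, 5, 3, 4, 2, 3], offspring=[0, 2, 0, 0, 1, 0, 1, 2, 0], Z_6=6

no


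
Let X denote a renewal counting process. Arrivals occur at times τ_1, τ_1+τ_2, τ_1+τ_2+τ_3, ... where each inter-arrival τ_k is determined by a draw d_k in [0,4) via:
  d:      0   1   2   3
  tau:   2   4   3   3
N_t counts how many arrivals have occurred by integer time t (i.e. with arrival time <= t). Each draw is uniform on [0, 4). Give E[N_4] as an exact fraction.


Inter-arrival values over d=0..3: [2, 4, 3, 3]
Each d has probability 1/4, so the pmf of τ is: f(2) = 1/4, f(3) = 1/2, f(4) = 1/4
Renewal equation for m(n) = E[N_n]: condition on τ_1 = k (if k <= n, one arrival plus a fresh copy on the remaining n−k steps): m(n) = F(n) + Σ_{k<=n} f(k)·m(n−k), where F(n) = P(τ <= n) and m(0) = 0
m(1) = F(1) = 0
m(2) = F(2) = 1/4
m(3) = F(3) = 3/4
m(4) = F(4) + f(2)·m(2) = 1 + 1/4·1/4 = 17/16
E[N_4] = m(4) = 17/16

17/16


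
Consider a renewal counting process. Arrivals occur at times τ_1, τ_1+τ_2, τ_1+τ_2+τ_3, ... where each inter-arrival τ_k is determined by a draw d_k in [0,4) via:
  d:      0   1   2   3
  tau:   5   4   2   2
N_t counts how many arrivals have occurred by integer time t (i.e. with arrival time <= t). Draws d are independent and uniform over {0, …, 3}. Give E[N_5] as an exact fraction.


Inter-arrival values over d=0..3: [5, 4, 2, 2]
Each d has probability 1/4, so the pmf of τ is: f(2) = 1/2, f(4) = 1/4, f(5) = 1/4
Renewal equation for m(n) = E[N_n]: condition on τ_1 = k (if k <= n, one arrival plus a fresh copy on the remaining n−k steps): m(n) = F(n) + Σ_{k<=n} f(k)·m(n−k), where F(n) = P(τ <= n) and m(0) = 0
m(1) = F(1) = 0
m(2) = F(2) = 1/2
m(3) = F(3) = 1/2
m(4) = F(4) + f(2)·m(2) = 3/4 + 1/2·1/2 = 1
m(5) = F(5) + f(2)·m(3) = 1 + 1/2·1/2 = 5/4
E[N_5] = m(5) = 5/4

5/4


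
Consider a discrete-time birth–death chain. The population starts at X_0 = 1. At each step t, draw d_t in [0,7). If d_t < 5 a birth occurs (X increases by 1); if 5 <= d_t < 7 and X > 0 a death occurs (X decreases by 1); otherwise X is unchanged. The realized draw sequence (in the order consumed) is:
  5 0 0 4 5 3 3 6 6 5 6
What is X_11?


0

t=0: X=1, d=5 → death, X_1=0
t=1: X=0, d=0 → birth, X_2=1
t=2: X=1, d=0 → birth, X_3=2
t=3: X=2, d=4 → birth, X_4=3
t=4: X=3, d=5 → death, X_5=2
t=5: X=2, d=3 → birth, X_6=3
t=6: X=3, d=3 → birth, X_7=4
t=7: X=4, d=6 → death, X_8=3
t=8: X=3, d=6 → death, X_9=2
t=9: X=2, d=5 → death, X_10=1
t=10: X=1, d=6 → death, X_11=0


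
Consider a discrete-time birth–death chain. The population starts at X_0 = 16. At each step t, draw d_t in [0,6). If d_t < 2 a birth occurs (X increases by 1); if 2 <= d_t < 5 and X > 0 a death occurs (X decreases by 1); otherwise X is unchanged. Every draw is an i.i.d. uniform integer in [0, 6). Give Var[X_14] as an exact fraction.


203/18

X can drop by at most 1 per step and X_0 = 16 > T = 14, so X_t >= 16 − t >= 2 > 0 for every t <= 14: the floor at 0 (the 'and X > 0' condition) never binds. Hence X_14 = X_0 + Σ_{t<14} Y_t with i.i.d. increments Y_t = y(d_t) ∈ {+1, −1, 0}.
Outcome values over d=0..5: [1, 1, -1, -1, -1, 0]
Σy = -1, Σy² = 5, M = 6
μ = -1/6 = -1/6,  σ² = 5/6 − (-1/6)² = 29/36
Independent increments: Var[X_14] = 14·σ² = 14·(29/36) = 203/18


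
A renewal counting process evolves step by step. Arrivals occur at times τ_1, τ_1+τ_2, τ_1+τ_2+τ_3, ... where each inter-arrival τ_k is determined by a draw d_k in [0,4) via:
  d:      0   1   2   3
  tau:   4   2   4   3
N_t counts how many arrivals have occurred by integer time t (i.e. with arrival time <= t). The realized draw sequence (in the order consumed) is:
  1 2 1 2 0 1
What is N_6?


draw d_1=1: τ_1=2, arrival time A_1=2
draw d_2=2: τ_2=4, arrival time A_2=6
draw d_3=1: τ_3=2, arrival time A_3=8
draw d_4=2: τ_4=4, arrival time A_4=12
draw d_5=0: τ_5=4, arrival time A_5=16
draw d_6=1: τ_6=2, arrival time A_6=18
N_t over t=0..6: 0:0 1:0 2:1 3:1 4:1 5:1 6:2

2


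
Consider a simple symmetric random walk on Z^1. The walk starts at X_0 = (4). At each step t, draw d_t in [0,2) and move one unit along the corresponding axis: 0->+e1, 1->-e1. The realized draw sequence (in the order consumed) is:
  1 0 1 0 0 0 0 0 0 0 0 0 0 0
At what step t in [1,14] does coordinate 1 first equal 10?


t=0: X=(4), d=1 → -e1, X_1=(3)
t=1: X=(3), d=0 → +e1, X_2=(4)
t=2: X=(4), d=1 → -e1, X_3=(3)
t=3: X=(3), d=0 → +e1, X_4=(4)
t=4: X=(4), d=0 → +e1, X_5=(5)
t=5: X=(5), d=0 → +e1, X_6=(6)
t=6: X=(6), d=0 → +e1, X_7=(7)
t=7: X=(7), d=0 → +e1, X_8=(8)
t=8: X=(8), d=0 → +e1, X_9=(9)
t=9: X=(9), d=0 → +e1, X_10=(10)
t=10: X=(10), d=0 → +e1, X_11=(11)
t=11: X=(11), d=0 → +e1, X_12=(12)
t=12: X=(12), d=0 → +e1, X_13=(13)
t=13: X=(13), d=0 → +e1, X_14=(14)

10


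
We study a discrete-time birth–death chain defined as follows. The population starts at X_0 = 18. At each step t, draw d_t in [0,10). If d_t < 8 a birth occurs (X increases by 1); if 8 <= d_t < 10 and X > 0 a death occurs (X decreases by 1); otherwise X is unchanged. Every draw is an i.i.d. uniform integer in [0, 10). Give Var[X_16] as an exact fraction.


256/25

X can drop by at most 1 per step and X_0 = 18 > T = 16, so X_t >= 18 − t >= 2 > 0 for every t <= 16: the floor at 0 (the 'and X > 0' condition) never binds. Hence X_16 = X_0 + Σ_{t<16} Y_t with i.i.d. increments Y_t = y(d_t) ∈ {+1, −1, 0}.
Outcome values over d=0..9: [1, 1, 1, 1, 1, 1, 1, 1, -1, -1]
Σy = 6, Σy² = 10, M = 10
μ = 6/10 = 3/5,  σ² = 10/10 − (3/5)² = 16/25
Independent increments: Var[X_16] = 16·σ² = 16·(16/25) = 256/25
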